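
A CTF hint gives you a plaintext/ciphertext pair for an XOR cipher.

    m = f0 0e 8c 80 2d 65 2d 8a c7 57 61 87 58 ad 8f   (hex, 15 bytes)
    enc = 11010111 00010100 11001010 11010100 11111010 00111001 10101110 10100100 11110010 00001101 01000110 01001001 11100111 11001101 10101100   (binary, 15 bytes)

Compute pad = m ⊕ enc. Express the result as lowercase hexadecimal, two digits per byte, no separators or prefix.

Since enc = m ⊕ pad, XORing both sides with m gives pad = m ⊕ enc.
240 ^ 215 =  39
 14 ^  20 =  26
140 ^ 202 =  70
128 ^ 212 =  84
 45 ^ 250 = 215
101 ^  57 =  92
 45 ^ 174 = 131
138 ^ 164 =  46
199 ^ 242 =  53
 87 ^  13 =  90
 97 ^  70 =  39
135 ^  73 = 206
 88 ^ 231 = 191
173 ^ 205 =  96
143 ^ 172 =  35

271a4654d75c832e355a27cebf6023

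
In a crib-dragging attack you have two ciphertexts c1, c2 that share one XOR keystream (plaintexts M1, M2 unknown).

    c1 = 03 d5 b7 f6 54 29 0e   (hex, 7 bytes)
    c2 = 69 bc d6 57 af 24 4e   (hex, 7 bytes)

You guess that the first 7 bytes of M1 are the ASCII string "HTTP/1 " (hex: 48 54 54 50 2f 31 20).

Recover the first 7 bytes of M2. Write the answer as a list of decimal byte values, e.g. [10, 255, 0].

[34, 61, 53, 241, 212, 60, 96]

First, c1 ⊕ c2 = (M1 ⊕ K) ⊕ (M2 ⊕ K) = M1 ⊕ M2, so the key drops out. Then M2 = (M1 ⊕ M2) ⊕ M1 over the first 7 bytes.
byte 0: (03 XOR 69) XOR 48 = 6a XOR 48 = 22
byte 1: (d5 XOR bc) XOR 54 = 69 XOR 54 = 3d
byte 2: (b7 XOR d6) XOR 54 = 61 XOR 54 = 35
byte 3: (f6 XOR 57) XOR 50 = a1 XOR 50 = f1
byte 4: (54 XOR af) XOR 2f = fb XOR 2f = d4
byte 5: (29 XOR 24) XOR 31 = 0d XOR 31 = 3c
byte 6: (0e XOR 4e) XOR 20 = 40 XOR 20 = 60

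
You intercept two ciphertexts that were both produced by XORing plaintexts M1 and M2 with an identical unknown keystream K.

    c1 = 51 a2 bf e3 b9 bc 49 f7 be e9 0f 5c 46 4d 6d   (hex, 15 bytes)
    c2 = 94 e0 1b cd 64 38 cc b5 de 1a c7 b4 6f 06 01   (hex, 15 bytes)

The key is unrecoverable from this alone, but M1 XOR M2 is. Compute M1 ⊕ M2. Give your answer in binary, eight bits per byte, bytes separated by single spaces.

c1 ⊕ c2 = (M1 ⊕ K) ⊕ (M2 ⊕ K) = M1 ⊕ M2 — the shared key cancels under XOR.
01010001 ^ 10010100 = 11000101
10100010 ^ 11100000 = 01000010
10111111 ^ 00011011 = 10100100
11100011 ^ 11001101 = 00101110
10111001 ^ 01100100 = 11011101
10111100 ^ 00111000 = 10000100
01001001 ^ 11001100 = 10000101
11110111 ^ 10110101 = 01000010
10111110 ^ 11011110 = 01100000
11101001 ^ 00011010 = 11110011
00001111 ^ 11000111 = 11001000
01011100 ^ 10110100 = 11101000
01000110 ^ 01101111 = 00101001
01001101 ^ 00000110 = 01001011
01101101 ^ 00000001 = 01101100

11000101 01000010 10100100 00101110 11011101 10000100 10000101 01000010 01100000 11110011 11001000 11101000 00101001 01001011 01101100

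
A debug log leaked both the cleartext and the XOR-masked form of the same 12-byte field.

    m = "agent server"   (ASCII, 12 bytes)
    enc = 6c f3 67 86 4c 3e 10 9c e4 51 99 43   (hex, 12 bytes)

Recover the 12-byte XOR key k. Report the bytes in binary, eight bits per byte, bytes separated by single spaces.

Since enc = m ⊕ k, XORing both sides with m gives k = m ⊕ enc.
byte 0:  97 ^ 108 =  13
byte 1: 103 ^ 243 = 148
byte 2: 101 ^ 103 =   2
byte 3: 110 ^ 134 = 232
byte 4: 116 ^  76 =  56
byte 5:  32 ^  62 =  30
byte 6: 115 ^  16 =  99
byte 7: 101 ^ 156 = 249
byte 8: 114 ^ 228 = 150
byte 9: 118 ^  81 =  39
byte 10: 101 ^ 153 = 252
byte 11: 114 ^  67 =  49

00001101 10010100 00000010 11101000 00111000 00011110 01100011 11111001 10010110 00100111 11111100 00110001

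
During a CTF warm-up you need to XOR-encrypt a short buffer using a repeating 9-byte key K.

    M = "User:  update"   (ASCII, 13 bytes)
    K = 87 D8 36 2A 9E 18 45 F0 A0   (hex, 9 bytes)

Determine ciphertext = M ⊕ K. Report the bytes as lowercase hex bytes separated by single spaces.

d2 ab 53 58 a4 38 65 85 d0 e3 b9 42 4f

The 9-byte key repeats, so the effective keystream is 87 d8 36 2a 9e 18 45 f0 a0 87 d8 36 2a.
byte 0: 55 xor 87 = d2
byte 1: 73 xor d8 = ab
byte 2: 65 xor 36 = 53
byte 3: 72 xor 2a = 58
byte 4: 3a xor 9e = a4
byte 5: 20 xor 18 = 38
byte 6: 20 xor 45 = 65
byte 7: 75 xor f0 = 85
byte 8: 70 xor a0 = d0
byte 9: 64 xor 87 = e3
byte 10: 61 xor d8 = b9
byte 11: 74 xor 36 = 42
byte 12: 65 xor 2a = 4f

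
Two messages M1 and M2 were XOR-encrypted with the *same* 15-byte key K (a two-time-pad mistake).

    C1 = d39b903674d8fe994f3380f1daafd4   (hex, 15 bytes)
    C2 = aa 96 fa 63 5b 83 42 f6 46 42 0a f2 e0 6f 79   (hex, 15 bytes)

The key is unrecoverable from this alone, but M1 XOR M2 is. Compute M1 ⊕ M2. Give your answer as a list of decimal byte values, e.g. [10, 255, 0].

[121, 13, 106, 85, 47, 91, 188, 111, 9, 113, 138, 3, 58, 192, 173]

C1 ⊕ C2 = (M1 ⊕ K) ⊕ (M2 ⊕ K) = M1 ⊕ M2 — the shared key cancels under XOR.
d3 XOR aa = 79
9b XOR 96 = 0d
90 XOR fa = 6a
36 XOR 63 = 55
74 XOR 5b = 2f
d8 XOR 83 = 5b
fe XOR 42 = bc
99 XOR f6 = 6f
4f XOR 46 = 09
33 XOR 42 = 71
80 XOR 0a = 8a
f1 XOR f2 = 03
da XOR e0 = 3a
af XOR 6f = c0
d4 XOR 79 = ad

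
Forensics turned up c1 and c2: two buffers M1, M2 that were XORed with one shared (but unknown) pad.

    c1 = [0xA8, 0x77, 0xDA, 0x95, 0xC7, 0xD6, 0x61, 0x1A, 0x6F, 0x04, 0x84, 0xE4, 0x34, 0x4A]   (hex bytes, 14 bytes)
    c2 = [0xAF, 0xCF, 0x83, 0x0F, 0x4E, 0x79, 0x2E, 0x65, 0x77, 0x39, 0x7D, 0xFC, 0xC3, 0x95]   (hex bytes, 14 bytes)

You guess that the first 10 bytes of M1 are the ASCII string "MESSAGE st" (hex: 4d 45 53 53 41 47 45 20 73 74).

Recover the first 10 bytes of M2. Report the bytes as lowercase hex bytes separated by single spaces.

4a fd 0a c9 c8 e8 0a 5f 6b 49

First, c1 ⊕ c2 = (M1 ⊕ K) ⊕ (M2 ⊕ K) = M1 ⊕ M2, so the key drops out. Then M2 = (M1 ⊕ M2) ⊕ M1 over the first 10 bytes.
byte 0: (a8 XOR af) XOR 4d = 07 XOR 4d = 4a
byte 1: (77 XOR cf) XOR 45 = b8 XOR 45 = fd
byte 2: (da XOR 83) XOR 53 = 59 XOR 53 = 0a
byte 3: (95 XOR 0f) XOR 53 = 9a XOR 53 = c9
byte 4: (c7 XOR 4e) XOR 41 = 89 XOR 41 = c8
byte 5: (d6 XOR 79) XOR 47 = af XOR 47 = e8
byte 6: (61 XOR 2e) XOR 45 = 4f XOR 45 = 0a
byte 7: (1a XOR 65) XOR 20 = 7f XOR 20 = 5f
byte 8: (6f XOR 77) XOR 73 = 18 XOR 73 = 6b
byte 9: (04 XOR 39) XOR 74 = 3d XOR 74 = 49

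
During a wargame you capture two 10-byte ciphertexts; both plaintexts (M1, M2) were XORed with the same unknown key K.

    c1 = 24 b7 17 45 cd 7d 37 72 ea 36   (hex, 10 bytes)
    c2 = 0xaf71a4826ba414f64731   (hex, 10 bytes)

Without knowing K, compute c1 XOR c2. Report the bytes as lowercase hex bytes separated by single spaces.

c1 ⊕ c2 = (M1 ⊕ K) ⊕ (M2 ⊕ K) = M1 ⊕ M2 — the shared key cancels under XOR.
byte 0:  36 ^ 175 = 139
byte 1: 183 ^ 113 = 198
byte 2:  23 ^ 164 = 179
byte 3:  69 ^ 130 = 199
byte 4: 205 ^ 107 = 166
byte 5: 125 ^ 164 = 217
byte 6:  55 ^  20 =  35
byte 7: 114 ^ 246 = 132
byte 8: 234 ^  71 = 173
byte 9:  54 ^  49 =   7

8b c6 b3 c7 a6 d9 23 84 ad 07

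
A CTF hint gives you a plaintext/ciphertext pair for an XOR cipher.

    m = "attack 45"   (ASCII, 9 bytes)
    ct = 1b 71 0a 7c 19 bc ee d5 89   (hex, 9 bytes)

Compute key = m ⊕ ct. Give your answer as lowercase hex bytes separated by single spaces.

7a 05 7e 1d 7a d7 ce e1 bc

Since ct = m ⊕ key, XORing both sides with m gives key = m ⊕ ct.
byte 0:  97 ^  27 = 122
byte 1: 116 ^ 113 =   5
byte 2: 116 ^  10 = 126
byte 3:  97 ^ 124 =  29
byte 4:  99 ^  25 = 122
byte 5: 107 ^ 188 = 215
byte 6:  32 ^ 238 = 206
byte 7:  52 ^ 213 = 225
byte 8:  53 ^ 137 = 188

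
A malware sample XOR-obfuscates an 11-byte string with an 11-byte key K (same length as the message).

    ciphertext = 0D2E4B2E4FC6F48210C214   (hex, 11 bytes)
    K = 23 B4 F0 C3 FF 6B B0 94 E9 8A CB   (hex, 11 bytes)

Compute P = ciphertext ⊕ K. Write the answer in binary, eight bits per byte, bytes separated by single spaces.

00101110 10011010 10111011 11101101 10110000 10101101 01000100 00010110 11111001 01001000 11011111

XOR is its own inverse, so applying the key byte-wise gives the result directly.
byte 0: 0d ^ 23 = 2e
byte 1: 2e ^ b4 = 9a
byte 2: 4b ^ f0 = bb
byte 3: 2e ^ c3 = ed
byte 4: 4f ^ ff = b0
byte 5: c6 ^ 6b = ad
byte 6: f4 ^ b0 = 44
byte 7: 82 ^ 94 = 16
byte 8: 10 ^ e9 = f9
byte 9: c2 ^ 8a = 48
byte 10: 14 ^ cb = df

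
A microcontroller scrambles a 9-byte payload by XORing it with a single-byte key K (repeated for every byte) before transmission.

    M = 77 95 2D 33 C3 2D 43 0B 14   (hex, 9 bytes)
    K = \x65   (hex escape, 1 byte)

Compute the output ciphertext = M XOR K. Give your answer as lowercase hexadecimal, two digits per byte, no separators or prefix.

12f04856a648266e71

The 1-byte key repeats, so the effective keystream is 65 65 65 65 65 65 65 65 65.
byte 0: 119 ^ 101 =  18
byte 1: 149 ^ 101 = 240
byte 2:  45 ^ 101 =  72
byte 3:  51 ^ 101 =  86
byte 4: 195 ^ 101 = 166
byte 5:  45 ^ 101 =  72
byte 6:  67 ^ 101 =  38
byte 7:  11 ^ 101 = 110
byte 8:  20 ^ 101 = 113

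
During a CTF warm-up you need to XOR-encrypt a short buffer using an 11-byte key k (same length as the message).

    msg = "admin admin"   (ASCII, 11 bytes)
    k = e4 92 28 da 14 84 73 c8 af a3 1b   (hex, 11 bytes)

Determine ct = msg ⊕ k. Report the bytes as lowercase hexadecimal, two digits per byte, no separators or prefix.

85f645b37aa412acc2ca75

XOR is its own inverse, so applying the key byte-wise gives the result directly.
byte 0: 01100001 ⊕ 11100100 = 10000101
byte 1: 01100100 ⊕ 10010010 = 11110110
byte 2: 01101101 ⊕ 00101000 = 01000101
byte 3: 01101001 ⊕ 11011010 = 10110011
byte 4: 01101110 ⊕ 00010100 = 01111010
byte 5: 00100000 ⊕ 10000100 = 10100100
byte 6: 01100001 ⊕ 01110011 = 00010010
byte 7: 01100100 ⊕ 11001000 = 10101100
byte 8: 01101101 ⊕ 10101111 = 11000010
byte 9: 01101001 ⊕ 10100011 = 11001010
byte 10: 01101110 ⊕ 00011011 = 01110101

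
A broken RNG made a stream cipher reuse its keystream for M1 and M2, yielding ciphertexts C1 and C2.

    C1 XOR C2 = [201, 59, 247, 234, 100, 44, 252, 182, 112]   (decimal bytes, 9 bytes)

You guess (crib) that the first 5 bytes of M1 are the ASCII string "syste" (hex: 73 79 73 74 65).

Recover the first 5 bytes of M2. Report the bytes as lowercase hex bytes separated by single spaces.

ba 42 84 9e 01

Since C1 ⊕ C2 = M1 ⊕ M2, XORing with the guessed M1 bytes yields the corresponding M2 bytes: M2 = (C1 ⊕ C2) ⊕ M1.
c9 ^ 73 = ba
3b ^ 79 = 42
f7 ^ 73 = 84
ea ^ 74 = 9e
64 ^ 65 = 01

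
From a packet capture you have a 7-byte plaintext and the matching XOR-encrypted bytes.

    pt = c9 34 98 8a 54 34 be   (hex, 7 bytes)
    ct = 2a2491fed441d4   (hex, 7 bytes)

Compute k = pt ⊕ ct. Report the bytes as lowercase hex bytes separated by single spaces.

Since ct = pt ⊕ k, XORing both sides with pt gives k = pt ⊕ ct.
201 xor  42 = 227
 52 xor  36 =  16
152 xor 145 =   9
138 xor 254 = 116
 84 xor 212 = 128
 52 xor  65 = 117
190 xor 212 = 106

e3 10 09 74 80 75 6a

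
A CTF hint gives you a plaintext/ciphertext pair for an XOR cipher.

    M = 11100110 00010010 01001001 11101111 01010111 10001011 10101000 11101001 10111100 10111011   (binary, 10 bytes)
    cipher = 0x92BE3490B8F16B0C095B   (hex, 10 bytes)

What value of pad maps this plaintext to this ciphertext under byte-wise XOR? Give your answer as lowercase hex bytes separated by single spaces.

Since cipher = M ⊕ pad, XORing both sides with M gives pad = M ⊕ cipher.
e6 ⊕ 92 = 74
12 ⊕ be = ac
49 ⊕ 34 = 7d
ef ⊕ 90 = 7f
57 ⊕ b8 = ef
8b ⊕ f1 = 7a
a8 ⊕ 6b = c3
e9 ⊕ 0c = e5
bc ⊕ 09 = b5
bb ⊕ 5b = e0

74 ac 7d 7f ef 7a c3 e5 b5 e0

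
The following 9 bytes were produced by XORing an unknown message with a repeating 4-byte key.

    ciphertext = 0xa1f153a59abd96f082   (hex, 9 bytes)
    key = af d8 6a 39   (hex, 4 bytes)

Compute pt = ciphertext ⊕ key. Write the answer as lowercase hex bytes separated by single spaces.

0e 29 39 9c 35 65 fc c9 2d

The 4-byte key repeats, so the effective keystream is af d8 6a 39 af d8 6a 39 af.
byte 0: 10100001 ⊕ 10101111 = 00001110
byte 1: 11110001 ⊕ 11011000 = 00101001
byte 2: 01010011 ⊕ 01101010 = 00111001
byte 3: 10100101 ⊕ 00111001 = 10011100
byte 4: 10011010 ⊕ 10101111 = 00110101
byte 5: 10111101 ⊕ 11011000 = 01100101
byte 6: 10010110 ⊕ 01101010 = 11111100
byte 7: 11110000 ⊕ 00111001 = 11001001
byte 8: 10000010 ⊕ 10101111 = 00101101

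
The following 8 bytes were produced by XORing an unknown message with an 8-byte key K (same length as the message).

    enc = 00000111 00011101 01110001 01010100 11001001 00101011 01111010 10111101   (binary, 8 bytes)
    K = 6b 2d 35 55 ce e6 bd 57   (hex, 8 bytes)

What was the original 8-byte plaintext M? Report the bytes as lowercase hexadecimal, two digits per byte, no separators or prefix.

07 xor 6b = 6c
1d xor 2d = 30
71 xor 35 = 44
54 xor 55 = 01
c9 xor ce = 07
2b xor e6 = cd
7a xor bd = c7
bd xor 57 = ea

6c30440107cdc7ea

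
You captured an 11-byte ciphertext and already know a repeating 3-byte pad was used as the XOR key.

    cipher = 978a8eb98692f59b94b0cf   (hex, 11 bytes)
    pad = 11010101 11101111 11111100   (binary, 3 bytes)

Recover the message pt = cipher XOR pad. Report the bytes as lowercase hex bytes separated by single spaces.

42 65 72 6c 69 6e 20 74 68 65 20

The 3-byte key repeats, so the effective keystream is d5 ef fc d5 ef fc d5 ef fc d5 ef.
byte 0: 97 XOR d5 = 42
byte 1: 8a XOR ef = 65
byte 2: 8e XOR fc = 72
byte 3: b9 XOR d5 = 6c
byte 4: 86 XOR ef = 69
byte 5: 92 XOR fc = 6e
byte 6: f5 XOR d5 = 20
byte 7: 9b XOR ef = 74
byte 8: 94 XOR fc = 68
byte 9: b0 XOR d5 = 65
byte 10: cf XOR ef = 20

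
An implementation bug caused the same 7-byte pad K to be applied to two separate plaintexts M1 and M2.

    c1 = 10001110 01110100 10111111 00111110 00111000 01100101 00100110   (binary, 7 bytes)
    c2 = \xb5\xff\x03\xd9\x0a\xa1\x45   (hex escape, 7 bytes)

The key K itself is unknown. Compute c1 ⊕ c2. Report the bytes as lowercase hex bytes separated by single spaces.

c1 ⊕ c2 = (M1 ⊕ K) ⊕ (M2 ⊕ K) = M1 ⊕ M2 — the shared key cancels under XOR.
8e ⊕ b5 = 3b
74 ⊕ ff = 8b
bf ⊕ 03 = bc
3e ⊕ d9 = e7
38 ⊕ 0a = 32
65 ⊕ a1 = c4
26 ⊕ 45 = 63

3b 8b bc e7 32 c4 63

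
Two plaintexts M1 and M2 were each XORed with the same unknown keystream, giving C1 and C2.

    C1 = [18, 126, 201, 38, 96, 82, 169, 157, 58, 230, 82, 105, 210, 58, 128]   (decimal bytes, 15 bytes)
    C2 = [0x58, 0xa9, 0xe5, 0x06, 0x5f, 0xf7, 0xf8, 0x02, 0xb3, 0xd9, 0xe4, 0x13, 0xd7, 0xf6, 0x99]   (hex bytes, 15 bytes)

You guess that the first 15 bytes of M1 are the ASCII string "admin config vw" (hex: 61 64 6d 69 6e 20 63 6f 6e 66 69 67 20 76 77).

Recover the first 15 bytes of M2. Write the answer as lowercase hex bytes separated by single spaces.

2b b3 41 49 51 85 32 f0 e7 59 df 1d 25 ba 6e

First, C1 ⊕ C2 = (M1 ⊕ K) ⊕ (M2 ⊕ K) = M1 ⊕ M2, so the key drops out. Then M2 = (M1 ⊕ M2) ⊕ M1 over the first 15 bytes.
byte 0: (12 XOR 58) XOR 61 = 4a XOR 61 = 2b
byte 1: (7e XOR a9) XOR 64 = d7 XOR 64 = b3
byte 2: (c9 XOR e5) XOR 6d = 2c XOR 6d = 41
byte 3: (26 XOR 06) XOR 69 = 20 XOR 69 = 49
byte 4: (60 XOR 5f) XOR 6e = 3f XOR 6e = 51
byte 5: (52 XOR f7) XOR 20 = a5 XOR 20 = 85
byte 6: (a9 XOR f8) XOR 63 = 51 XOR 63 = 32
byte 7: (9d XOR 02) XOR 6f = 9f XOR 6f = f0
byte 8: (3a XOR b3) XOR 6e = 89 XOR 6e = e7
byte 9: (e6 XOR d9) XOR 66 = 3f XOR 66 = 59
byte 10: (52 XOR e4) XOR 69 = b6 XOR 69 = df
byte 11: (69 XOR 13) XOR 67 = 7a XOR 67 = 1d
byte 12: (d2 XOR d7) XOR 20 = 05 XOR 20 = 25
byte 13: (3a XOR f6) XOR 76 = cc XOR 76 = ba
byte 14: (80 XOR 99) XOR 77 = 19 XOR 77 = 6e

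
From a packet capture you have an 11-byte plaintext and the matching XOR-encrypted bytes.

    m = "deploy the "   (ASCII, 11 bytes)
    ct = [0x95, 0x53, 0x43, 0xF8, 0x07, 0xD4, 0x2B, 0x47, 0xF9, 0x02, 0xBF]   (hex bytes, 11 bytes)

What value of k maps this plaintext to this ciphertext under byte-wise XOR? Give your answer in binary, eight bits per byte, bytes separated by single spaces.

Since ct = m ⊕ k, XORing both sides with m gives k = m ⊕ ct.
100 xor 149 = 241
101 xor  83 =  54
112 xor  67 =  51
108 xor 248 = 148
111 xor   7 = 104
121 xor 212 = 173
 32 xor  43 =  11
116 xor  71 =  51
104 xor 249 = 145
101 xor   2 = 103
 32 xor 191 = 159

11110001 00110110 00110011 10010100 01101000 10101101 00001011 00110011 10010001 01100111 10011111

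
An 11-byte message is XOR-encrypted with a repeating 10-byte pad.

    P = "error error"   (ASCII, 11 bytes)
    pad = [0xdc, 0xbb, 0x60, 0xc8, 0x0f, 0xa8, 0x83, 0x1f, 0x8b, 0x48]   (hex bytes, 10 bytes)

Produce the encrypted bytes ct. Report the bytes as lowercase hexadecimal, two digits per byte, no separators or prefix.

b9c912a77d88e66df927ae

The 10-byte key repeats, so the effective keystream is dc bb 60 c8 0f a8 83 1f 8b 48 dc.
byte 0: 65 xor dc = b9
byte 1: 72 xor bb = c9
byte 2: 72 xor 60 = 12
byte 3: 6f xor c8 = a7
byte 4: 72 xor 0f = 7d
byte 5: 20 xor a8 = 88
byte 6: 65 xor 83 = e6
byte 7: 72 xor 1f = 6d
byte 8: 72 xor 8b = f9
byte 9: 6f xor 48 = 27
byte 10: 72 xor dc = ae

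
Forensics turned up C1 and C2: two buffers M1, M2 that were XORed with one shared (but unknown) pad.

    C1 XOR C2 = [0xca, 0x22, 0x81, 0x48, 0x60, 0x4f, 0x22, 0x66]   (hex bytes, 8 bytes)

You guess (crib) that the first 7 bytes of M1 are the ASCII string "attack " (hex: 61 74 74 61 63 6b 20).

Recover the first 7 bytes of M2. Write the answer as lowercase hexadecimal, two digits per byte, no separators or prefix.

Since C1 ⊕ C2 = M1 ⊕ M2, XORing with the guessed M1 bytes yields the corresponding M2 bytes: M2 = (C1 ⊕ C2) ⊕ M1.
ca xor 61 = ab
22 xor 74 = 56
81 xor 74 = f5
48 xor 61 = 29
60 xor 63 = 03
4f xor 6b = 24
22 xor 20 = 02

ab56f529032402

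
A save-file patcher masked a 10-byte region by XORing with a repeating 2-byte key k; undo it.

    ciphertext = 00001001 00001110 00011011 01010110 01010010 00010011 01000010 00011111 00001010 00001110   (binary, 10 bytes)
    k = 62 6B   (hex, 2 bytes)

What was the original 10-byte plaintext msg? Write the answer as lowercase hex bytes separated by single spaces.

The 2-byte key repeats, so the effective keystream is 62 6b 62 6b 62 6b 62 6b 62 6b.
byte 0: 09 XOR 62 = 6b
byte 1: 0e XOR 6b = 65
byte 2: 1b XOR 62 = 79
byte 3: 56 XOR 6b = 3d
byte 4: 52 XOR 62 = 30
byte 5: 13 XOR 6b = 78
byte 6: 42 XOR 62 = 20
byte 7: 1f XOR 6b = 74
byte 8: 0a XOR 62 = 68
byte 9: 0e XOR 6b = 65

6b 65 79 3d 30 78 20 74 68 65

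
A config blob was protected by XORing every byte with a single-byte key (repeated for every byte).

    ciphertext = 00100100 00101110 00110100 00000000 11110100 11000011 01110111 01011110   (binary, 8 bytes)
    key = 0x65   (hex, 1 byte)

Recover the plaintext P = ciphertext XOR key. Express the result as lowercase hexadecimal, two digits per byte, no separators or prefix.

The 1-byte key repeats, so the effective keystream is 65 65 65 65 65 65 65 65.
byte 0: 24 xor 65 = 41
byte 1: 2e xor 65 = 4b
byte 2: 34 xor 65 = 51
byte 3: 00 xor 65 = 65
byte 4: f4 xor 65 = 91
byte 5: c3 xor 65 = a6
byte 6: 77 xor 65 = 12
byte 7: 5e xor 65 = 3b

414b516591a6123b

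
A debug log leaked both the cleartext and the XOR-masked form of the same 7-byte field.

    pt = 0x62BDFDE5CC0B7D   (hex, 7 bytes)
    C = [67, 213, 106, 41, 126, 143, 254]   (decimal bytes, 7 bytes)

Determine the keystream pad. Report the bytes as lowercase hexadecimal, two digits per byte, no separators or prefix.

216897ccb28483

Since C = pt ⊕ pad, XORing both sides with pt gives pad = pt ⊕ C.
62 ^ 43 = 21
bd ^ d5 = 68
fd ^ 6a = 97
e5 ^ 29 = cc
cc ^ 7e = b2
0b ^ 8f = 84
7d ^ fe = 83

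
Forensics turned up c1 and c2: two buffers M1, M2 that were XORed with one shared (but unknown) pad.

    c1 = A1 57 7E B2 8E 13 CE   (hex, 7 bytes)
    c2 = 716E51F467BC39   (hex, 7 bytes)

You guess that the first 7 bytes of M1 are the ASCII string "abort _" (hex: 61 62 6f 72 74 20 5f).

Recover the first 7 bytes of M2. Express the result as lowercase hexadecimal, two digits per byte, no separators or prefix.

First, c1 ⊕ c2 = (M1 ⊕ K) ⊕ (M2 ⊕ K) = M1 ⊕ M2, so the key drops out. Then M2 = (M1 ⊕ M2) ⊕ M1 over the first 7 bytes.
byte 0: (a1 ⊕ 71) ⊕ 61 = d0 ⊕ 61 = b1
byte 1: (57 ⊕ 6e) ⊕ 62 = 39 ⊕ 62 = 5b
byte 2: (7e ⊕ 51) ⊕ 6f = 2f ⊕ 6f = 40
byte 3: (b2 ⊕ f4) ⊕ 72 = 46 ⊕ 72 = 34
byte 4: (8e ⊕ 67) ⊕ 74 = e9 ⊕ 74 = 9d
byte 5: (13 ⊕ bc) ⊕ 20 = af ⊕ 20 = 8f
byte 6: (ce ⊕ 39) ⊕ 5f = f7 ⊕ 5f = a8

b15b40349d8fa8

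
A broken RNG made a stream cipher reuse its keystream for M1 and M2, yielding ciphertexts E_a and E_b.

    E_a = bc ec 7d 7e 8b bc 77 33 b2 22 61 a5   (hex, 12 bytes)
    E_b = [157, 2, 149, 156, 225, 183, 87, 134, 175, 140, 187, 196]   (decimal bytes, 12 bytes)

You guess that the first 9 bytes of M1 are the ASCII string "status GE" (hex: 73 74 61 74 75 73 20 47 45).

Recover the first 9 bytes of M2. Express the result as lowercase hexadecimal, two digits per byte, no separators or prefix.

529a89961f7800f258

First, E_a ⊕ E_b = (M1 ⊕ K) ⊕ (M2 ⊕ K) = M1 ⊕ M2, so the key drops out. Then M2 = (M1 ⊕ M2) ⊕ M1 over the first 9 bytes.
byte 0: (bc ^ 9d) ^ 73 = 21 ^ 73 = 52
byte 1: (ec ^ 02) ^ 74 = ee ^ 74 = 9a
byte 2: (7d ^ 95) ^ 61 = e8 ^ 61 = 89
byte 3: (7e ^ 9c) ^ 74 = e2 ^ 74 = 96
byte 4: (8b ^ e1) ^ 75 = 6a ^ 75 = 1f
byte 5: (bc ^ b7) ^ 73 = 0b ^ 73 = 78
byte 6: (77 ^ 57) ^ 20 = 20 ^ 20 = 00
byte 7: (33 ^ 86) ^ 47 = b5 ^ 47 = f2
byte 8: (b2 ^ af) ^ 45 = 1d ^ 45 = 58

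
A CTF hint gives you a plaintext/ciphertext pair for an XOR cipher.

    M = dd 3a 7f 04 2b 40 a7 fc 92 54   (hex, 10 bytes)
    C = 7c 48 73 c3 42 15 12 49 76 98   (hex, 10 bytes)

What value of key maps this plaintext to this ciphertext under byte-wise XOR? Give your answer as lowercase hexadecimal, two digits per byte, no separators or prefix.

a1720cc76955b5b5e4cc

Since C = M ⊕ key, XORing both sides with M gives key = M ⊕ C.
byte 0: 11011101 ^ 01111100 = 10100001
byte 1: 00111010 ^ 01001000 = 01110010
byte 2: 01111111 ^ 01110011 = 00001100
byte 3: 00000100 ^ 11000011 = 11000111
byte 4: 00101011 ^ 01000010 = 01101001
byte 5: 01000000 ^ 00010101 = 01010101
byte 6: 10100111 ^ 00010010 = 10110101
byte 7: 11111100 ^ 01001001 = 10110101
byte 8: 10010010 ^ 01110110 = 11100100
byte 9: 01010100 ^ 10011000 = 11001100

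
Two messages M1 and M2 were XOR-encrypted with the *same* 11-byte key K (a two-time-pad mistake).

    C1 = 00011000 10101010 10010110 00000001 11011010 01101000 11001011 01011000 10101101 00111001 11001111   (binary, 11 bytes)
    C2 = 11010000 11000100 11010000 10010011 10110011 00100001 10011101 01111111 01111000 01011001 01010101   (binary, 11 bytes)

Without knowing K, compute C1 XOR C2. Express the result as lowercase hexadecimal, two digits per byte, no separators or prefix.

C1 ⊕ C2 = (M1 ⊕ K) ⊕ (M2 ⊕ K) = M1 ⊕ M2 — the shared key cancels under XOR.
18 ⊕ d0 = c8
aa ⊕ c4 = 6e
96 ⊕ d0 = 46
01 ⊕ 93 = 92
da ⊕ b3 = 69
68 ⊕ 21 = 49
cb ⊕ 9d = 56
58 ⊕ 7f = 27
ad ⊕ 78 = d5
39 ⊕ 59 = 60
cf ⊕ 55 = 9a

c86e469269495627d5609a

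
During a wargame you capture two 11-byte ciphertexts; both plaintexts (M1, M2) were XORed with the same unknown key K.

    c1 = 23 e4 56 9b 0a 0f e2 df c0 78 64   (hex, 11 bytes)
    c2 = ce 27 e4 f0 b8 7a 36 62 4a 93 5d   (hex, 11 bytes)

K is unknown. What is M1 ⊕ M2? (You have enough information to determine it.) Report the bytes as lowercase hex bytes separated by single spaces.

c1 ⊕ c2 = (M1 ⊕ K) ⊕ (M2 ⊕ K) = M1 ⊕ M2 — the shared key cancels under XOR.
byte 0: 00100011 XOR 11001110 = 11101101
byte 1: 11100100 XOR 00100111 = 11000011
byte 2: 01010110 XOR 11100100 = 10110010
byte 3: 10011011 XOR 11110000 = 01101011
byte 4: 00001010 XOR 10111000 = 10110010
byte 5: 00001111 XOR 01111010 = 01110101
byte 6: 11100010 XOR 00110110 = 11010100
byte 7: 11011111 XOR 01100010 = 10111101
byte 8: 11000000 XOR 01001010 = 10001010
byte 9: 01111000 XOR 10010011 = 11101011
byte 10: 01100100 XOR 01011101 = 00111001

ed c3 b2 6b b2 75 d4 bd 8a eb 39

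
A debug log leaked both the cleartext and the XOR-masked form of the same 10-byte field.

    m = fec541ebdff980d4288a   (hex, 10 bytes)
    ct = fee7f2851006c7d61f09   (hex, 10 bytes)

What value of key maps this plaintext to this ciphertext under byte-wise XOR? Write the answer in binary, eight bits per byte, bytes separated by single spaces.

00000000 00100010 10110011 01101110 11001111 11111111 01000111 00000010 00110111 10000011

Since ct = m ⊕ key, XORing both sides with m gives key = m ⊕ ct.
254 XOR 254 =   0
197 XOR 231 =  34
 65 XOR 242 = 179
235 XOR 133 = 110
223 XOR  16 = 207
249 XOR   6 = 255
128 XOR 199 =  71
212 XOR 214 =   2
 40 XOR  31 =  55
138 XOR   9 = 131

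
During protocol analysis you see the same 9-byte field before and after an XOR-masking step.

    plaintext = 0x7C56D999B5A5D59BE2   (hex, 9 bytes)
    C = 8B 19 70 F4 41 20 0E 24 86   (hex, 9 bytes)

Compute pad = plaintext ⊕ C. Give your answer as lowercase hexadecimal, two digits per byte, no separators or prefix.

f74fa96df485dbbf64

Since C = plaintext ⊕ pad, XORing both sides with plaintext gives pad = plaintext ⊕ C.
7c ⊕ 8b = f7
56 ⊕ 19 = 4f
d9 ⊕ 70 = a9
99 ⊕ f4 = 6d
b5 ⊕ 41 = f4
a5 ⊕ 20 = 85
d5 ⊕ 0e = db
9b ⊕ 24 = bf
e2 ⊕ 86 = 64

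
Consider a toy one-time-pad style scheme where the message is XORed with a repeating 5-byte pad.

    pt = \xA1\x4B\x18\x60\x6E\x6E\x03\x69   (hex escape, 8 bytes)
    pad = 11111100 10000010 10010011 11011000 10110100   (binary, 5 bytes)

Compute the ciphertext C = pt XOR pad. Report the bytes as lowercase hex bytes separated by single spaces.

5d c9 8b b8 da 92 81 fa

The 5-byte key repeats, so the effective keystream is fc 82 93 d8 b4 fc 82 93.
byte 0: a1 ^ fc = 5d
byte 1: 4b ^ 82 = c9
byte 2: 18 ^ 93 = 8b
byte 3: 60 ^ d8 = b8
byte 4: 6e ^ b4 = da
byte 5: 6e ^ fc = 92
byte 6: 03 ^ 82 = 81
byte 7: 69 ^ 93 = fa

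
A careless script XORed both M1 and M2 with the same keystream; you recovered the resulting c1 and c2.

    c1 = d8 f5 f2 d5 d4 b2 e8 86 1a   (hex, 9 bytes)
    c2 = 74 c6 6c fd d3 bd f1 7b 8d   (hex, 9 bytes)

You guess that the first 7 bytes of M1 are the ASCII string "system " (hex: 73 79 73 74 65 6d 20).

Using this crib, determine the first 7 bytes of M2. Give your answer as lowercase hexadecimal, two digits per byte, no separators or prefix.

df4aed5c626239

First, c1 ⊕ c2 = (M1 ⊕ K) ⊕ (M2 ⊕ K) = M1 ⊕ M2, so the key drops out. Then M2 = (M1 ⊕ M2) ⊕ M1 over the first 7 bytes.
byte 0: (d8 xor 74) xor 73 = ac xor 73 = df
byte 1: (f5 xor c6) xor 79 = 33 xor 79 = 4a
byte 2: (f2 xor 6c) xor 73 = 9e xor 73 = ed
byte 3: (d5 xor fd) xor 74 = 28 xor 74 = 5c
byte 4: (d4 xor d3) xor 65 = 07 xor 65 = 62
byte 5: (b2 xor bd) xor 6d = 0f xor 6d = 62
byte 6: (e8 xor f1) xor 20 = 19 xor 20 = 39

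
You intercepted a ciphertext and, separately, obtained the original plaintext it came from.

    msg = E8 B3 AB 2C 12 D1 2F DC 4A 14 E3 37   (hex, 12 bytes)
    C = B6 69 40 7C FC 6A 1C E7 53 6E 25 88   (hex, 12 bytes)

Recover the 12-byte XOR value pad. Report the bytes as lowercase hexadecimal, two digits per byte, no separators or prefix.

Since C = msg ⊕ pad, XORing both sides with msg gives pad = msg ⊕ C.
byte 0: e8 ⊕ b6 = 5e
byte 1: b3 ⊕ 69 = da
byte 2: ab ⊕ 40 = eb
byte 3: 2c ⊕ 7c = 50
byte 4: 12 ⊕ fc = ee
byte 5: d1 ⊕ 6a = bb
byte 6: 2f ⊕ 1c = 33
byte 7: dc ⊕ e7 = 3b
byte 8: 4a ⊕ 53 = 19
byte 9: 14 ⊕ 6e = 7a
byte 10: e3 ⊕ 25 = c6
byte 11: 37 ⊕ 88 = bf

5edaeb50eebb333b197ac6bf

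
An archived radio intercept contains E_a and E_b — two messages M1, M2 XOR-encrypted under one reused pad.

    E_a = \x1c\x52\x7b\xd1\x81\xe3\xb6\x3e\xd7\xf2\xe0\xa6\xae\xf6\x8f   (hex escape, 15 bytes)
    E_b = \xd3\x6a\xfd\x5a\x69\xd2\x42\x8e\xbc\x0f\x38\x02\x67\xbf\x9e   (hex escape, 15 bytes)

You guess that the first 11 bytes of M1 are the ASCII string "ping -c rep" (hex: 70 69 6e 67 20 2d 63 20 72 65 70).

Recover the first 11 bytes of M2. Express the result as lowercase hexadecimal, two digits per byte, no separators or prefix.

bf51e8ecc81c97901998a8

First, E_a ⊕ E_b = (M1 ⊕ K) ⊕ (M2 ⊕ K) = M1 ⊕ M2, so the key drops out. Then M2 = (M1 ⊕ M2) ⊕ M1 over the first 11 bytes.
byte 0: (1c xor d3) xor 70 = cf xor 70 = bf
byte 1: (52 xor 6a) xor 69 = 38 xor 69 = 51
byte 2: (7b xor fd) xor 6e = 86 xor 6e = e8
byte 3: (d1 xor 5a) xor 67 = 8b xor 67 = ec
byte 4: (81 xor 69) xor 20 = e8 xor 20 = c8
byte 5: (e3 xor d2) xor 2d = 31 xor 2d = 1c
byte 6: (b6 xor 42) xor 63 = f4 xor 63 = 97
byte 7: (3e xor 8e) xor 20 = b0 xor 20 = 90
byte 8: (d7 xor bc) xor 72 = 6b xor 72 = 19
byte 9: (f2 xor 0f) xor 65 = fd xor 65 = 98
byte 10: (e0 xor 38) xor 70 = d8 xor 70 = a8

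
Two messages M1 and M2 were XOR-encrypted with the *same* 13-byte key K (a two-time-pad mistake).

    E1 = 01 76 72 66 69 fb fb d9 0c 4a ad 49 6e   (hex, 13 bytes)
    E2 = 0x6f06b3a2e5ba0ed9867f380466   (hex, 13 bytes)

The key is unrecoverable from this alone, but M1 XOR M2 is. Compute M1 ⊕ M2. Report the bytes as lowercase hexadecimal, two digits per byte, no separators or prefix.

6e70c1c48c41f5008a35954d08

E1 ⊕ E2 = (M1 ⊕ K) ⊕ (M2 ⊕ K) = M1 ⊕ M2 — the shared key cancels under XOR.
byte 0: 01 ^ 6f = 6e
byte 1: 76 ^ 06 = 70
byte 2: 72 ^ b3 = c1
byte 3: 66 ^ a2 = c4
byte 4: 69 ^ e5 = 8c
byte 5: fb ^ ba = 41
byte 6: fb ^ 0e = f5
byte 7: d9 ^ d9 = 00
byte 8: 0c ^ 86 = 8a
byte 9: 4a ^ 7f = 35
byte 10: ad ^ 38 = 95
byte 11: 49 ^ 04 = 4d
byte 12: 6e ^ 66 = 08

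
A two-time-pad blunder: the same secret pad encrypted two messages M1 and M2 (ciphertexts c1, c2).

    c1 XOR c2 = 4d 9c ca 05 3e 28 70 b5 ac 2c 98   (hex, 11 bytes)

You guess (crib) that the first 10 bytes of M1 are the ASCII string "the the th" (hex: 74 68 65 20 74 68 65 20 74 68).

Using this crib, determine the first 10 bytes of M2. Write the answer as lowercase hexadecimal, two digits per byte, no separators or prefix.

39f4af254a401595d844

Since c1 ⊕ c2 = M1 ⊕ M2, XORing with the guessed M1 bytes yields the corresponding M2 bytes: M2 = (c1 ⊕ c2) ⊕ M1.
4d XOR 74 = 39
9c XOR 68 = f4
ca XOR 65 = af
05 XOR 20 = 25
3e XOR 74 = 4a
28 XOR 68 = 40
70 XOR 65 = 15
b5 XOR 20 = 95
ac XOR 74 = d8
2c XOR 68 = 44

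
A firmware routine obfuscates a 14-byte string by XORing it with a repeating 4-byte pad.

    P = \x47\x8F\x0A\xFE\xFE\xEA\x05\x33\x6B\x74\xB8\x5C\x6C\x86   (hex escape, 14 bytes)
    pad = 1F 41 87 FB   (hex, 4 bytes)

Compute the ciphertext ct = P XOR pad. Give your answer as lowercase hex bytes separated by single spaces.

58 ce 8d 05 e1 ab 82 c8 74 35 3f a7 73 c7

The 4-byte key repeats, so the effective keystream is 1f 41 87 fb 1f 41 87 fb 1f 41 87 fb 1f 41.
byte 0: 47 ⊕ 1f = 58
byte 1: 8f ⊕ 41 = ce
byte 2: 0a ⊕ 87 = 8d
byte 3: fe ⊕ fb = 05
byte 4: fe ⊕ 1f = e1
byte 5: ea ⊕ 41 = ab
byte 6: 05 ⊕ 87 = 82
byte 7: 33 ⊕ fb = c8
byte 8: 6b ⊕ 1f = 74
byte 9: 74 ⊕ 41 = 35
byte 10: b8 ⊕ 87 = 3f
byte 11: 5c ⊕ fb = a7
byte 12: 6c ⊕ 1f = 73
byte 13: 86 ⊕ 41 = c7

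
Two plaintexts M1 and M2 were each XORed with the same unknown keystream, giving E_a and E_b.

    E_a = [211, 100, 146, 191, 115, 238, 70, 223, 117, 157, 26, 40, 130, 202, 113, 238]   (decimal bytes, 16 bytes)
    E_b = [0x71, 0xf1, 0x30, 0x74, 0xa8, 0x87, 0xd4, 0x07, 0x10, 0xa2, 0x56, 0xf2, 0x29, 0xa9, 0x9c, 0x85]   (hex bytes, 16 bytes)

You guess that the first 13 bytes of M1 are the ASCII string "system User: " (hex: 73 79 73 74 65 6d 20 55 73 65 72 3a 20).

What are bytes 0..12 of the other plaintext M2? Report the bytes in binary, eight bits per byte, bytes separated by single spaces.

First, E_a ⊕ E_b = (M1 ⊕ K) ⊕ (M2 ⊕ K) = M1 ⊕ M2, so the key drops out. Then M2 = (M1 ⊕ M2) ⊕ M1 over the first 13 bytes.
byte 0: (d3 ⊕ 71) ⊕ 73 = a2 ⊕ 73 = d1
byte 1: (64 ⊕ f1) ⊕ 79 = 95 ⊕ 79 = ec
byte 2: (92 ⊕ 30) ⊕ 73 = a2 ⊕ 73 = d1
byte 3: (bf ⊕ 74) ⊕ 74 = cb ⊕ 74 = bf
byte 4: (73 ⊕ a8) ⊕ 65 = db ⊕ 65 = be
byte 5: (ee ⊕ 87) ⊕ 6d = 69 ⊕ 6d = 04
byte 6: (46 ⊕ d4) ⊕ 20 = 92 ⊕ 20 = b2
byte 7: (df ⊕ 07) ⊕ 55 = d8 ⊕ 55 = 8d
byte 8: (75 ⊕ 10) ⊕ 73 = 65 ⊕ 73 = 16
byte 9: (9d ⊕ a2) ⊕ 65 = 3f ⊕ 65 = 5a
byte 10: (1a ⊕ 56) ⊕ 72 = 4c ⊕ 72 = 3e
byte 11: (28 ⊕ f2) ⊕ 3a = da ⊕ 3a = e0
byte 12: (82 ⊕ 29) ⊕ 20 = ab ⊕ 20 = 8b

11010001 11101100 11010001 10111111 10111110 00000100 10110010 10001101 00010110 01011010 00111110 11100000 10001011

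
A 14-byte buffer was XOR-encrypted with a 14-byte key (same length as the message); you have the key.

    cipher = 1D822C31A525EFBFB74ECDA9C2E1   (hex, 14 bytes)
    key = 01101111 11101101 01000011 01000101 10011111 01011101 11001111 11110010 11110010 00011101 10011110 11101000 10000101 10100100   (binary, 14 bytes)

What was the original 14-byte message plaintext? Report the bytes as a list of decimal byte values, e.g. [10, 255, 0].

XOR is its own inverse, so applying the key byte-wise gives the result directly.
 29 xor 111 = 114
130 xor 237 = 111
 44 xor  67 = 111
 49 xor  69 = 116
165 xor 159 =  58
 37 xor  93 = 120
239 xor 207 =  32
191 xor 242 =  77
183 xor 242 =  69
 78 xor  29 =  83
205 xor 158 =  83
169 xor 232 =  65
194 xor 133 =  71
225 xor 164 =  69

[114, 111, 111, 116, 58, 120, 32, 77, 69, 83, 83, 65, 71, 69]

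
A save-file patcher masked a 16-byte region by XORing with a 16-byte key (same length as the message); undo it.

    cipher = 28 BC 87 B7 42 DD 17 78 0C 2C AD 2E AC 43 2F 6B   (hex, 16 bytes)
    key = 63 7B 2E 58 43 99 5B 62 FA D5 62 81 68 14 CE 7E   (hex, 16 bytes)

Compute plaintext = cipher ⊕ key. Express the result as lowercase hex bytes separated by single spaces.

XOR is its own inverse, so applying the key byte-wise gives the result directly.
byte 0: 00101000 ⊕ 01100011 = 01001011
byte 1: 10111100 ⊕ 01111011 = 11000111
byte 2: 10000111 ⊕ 00101110 = 10101001
byte 3: 10110111 ⊕ 01011000 = 11101111
byte 4: 01000010 ⊕ 01000011 = 00000001
byte 5: 11011101 ⊕ 10011001 = 01000100
byte 6: 00010111 ⊕ 01011011 = 01001100
byte 7: 01111000 ⊕ 01100010 = 00011010
byte 8: 00001100 ⊕ 11111010 = 11110110
byte 9: 00101100 ⊕ 11010101 = 11111001
byte 10: 10101101 ⊕ 01100010 = 11001111
byte 11: 00101110 ⊕ 10000001 = 10101111
byte 12: 10101100 ⊕ 01101000 = 11000100
byte 13: 01000011 ⊕ 00010100 = 01010111
byte 14: 00101111 ⊕ 11001110 = 11100001
byte 15: 01101011 ⊕ 01111110 = 00010101

4b c7 a9 ef 01 44 4c 1a f6 f9 cf af c4 57 e1 15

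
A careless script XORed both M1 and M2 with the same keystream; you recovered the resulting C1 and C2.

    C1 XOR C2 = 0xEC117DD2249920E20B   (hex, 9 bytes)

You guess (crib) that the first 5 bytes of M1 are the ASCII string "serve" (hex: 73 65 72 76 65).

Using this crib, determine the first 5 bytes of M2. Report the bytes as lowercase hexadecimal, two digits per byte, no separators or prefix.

Since C1 ⊕ C2 = M1 ⊕ M2, XORing with the guessed M1 bytes yields the corresponding M2 bytes: M2 = (C1 ⊕ C2) ⊕ M1.
byte 0: 236 xor 115 = 159
byte 1:  17 xor 101 = 116
byte 2: 125 xor 114 =  15
byte 3: 210 xor 118 = 164
byte 4:  36 xor 101 =  65

9f740fa441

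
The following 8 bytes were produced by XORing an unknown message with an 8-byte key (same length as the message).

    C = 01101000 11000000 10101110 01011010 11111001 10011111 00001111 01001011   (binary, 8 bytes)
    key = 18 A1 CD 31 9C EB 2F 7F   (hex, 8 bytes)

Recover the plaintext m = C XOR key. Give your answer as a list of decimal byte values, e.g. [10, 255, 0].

[112, 97, 99, 107, 101, 116, 32, 52]

XOR is its own inverse, so applying the key byte-wise gives the result directly.
68 ⊕ 18 = 70
c0 ⊕ a1 = 61
ae ⊕ cd = 63
5a ⊕ 31 = 6b
f9 ⊕ 9c = 65
9f ⊕ eb = 74
0f ⊕ 2f = 20
4b ⊕ 7f = 34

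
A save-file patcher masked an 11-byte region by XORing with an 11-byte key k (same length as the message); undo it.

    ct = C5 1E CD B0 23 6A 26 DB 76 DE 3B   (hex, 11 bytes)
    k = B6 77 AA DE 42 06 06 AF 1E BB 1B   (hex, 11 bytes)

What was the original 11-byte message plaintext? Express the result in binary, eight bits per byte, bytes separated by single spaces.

XOR is its own inverse, so applying the key byte-wise gives the result directly.
c5 XOR b6 = 73
1e XOR 77 = 69
cd XOR aa = 67
b0 XOR de = 6e
23 XOR 42 = 61
6a XOR 06 = 6c
26 XOR 06 = 20
db XOR af = 74
76 XOR 1e = 68
de XOR bb = 65
3b XOR 1b = 20

01110011 01101001 01100111 01101110 01100001 01101100 00100000 01110100 01101000 01100101 00100000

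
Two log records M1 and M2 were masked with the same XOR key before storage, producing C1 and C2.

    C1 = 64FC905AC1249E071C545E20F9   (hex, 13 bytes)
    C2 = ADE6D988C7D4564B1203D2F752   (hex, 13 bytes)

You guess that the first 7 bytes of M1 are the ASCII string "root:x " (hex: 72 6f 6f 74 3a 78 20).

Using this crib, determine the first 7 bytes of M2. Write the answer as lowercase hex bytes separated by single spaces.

First, C1 ⊕ C2 = (M1 ⊕ K) ⊕ (M2 ⊕ K) = M1 ⊕ M2, so the key drops out. Then M2 = (M1 ⊕ M2) ⊕ M1 over the first 7 bytes.
byte 0: (64 xor ad) xor 72 = c9 xor 72 = bb
byte 1: (fc xor e6) xor 6f = 1a xor 6f = 75
byte 2: (90 xor d9) xor 6f = 49 xor 6f = 26
byte 3: (5a xor 88) xor 74 = d2 xor 74 = a6
byte 4: (c1 xor c7) xor 3a = 06 xor 3a = 3c
byte 5: (24 xor d4) xor 78 = f0 xor 78 = 88
byte 6: (9e xor 56) xor 20 = c8 xor 20 = e8

bb 75 26 a6 3c 88 e8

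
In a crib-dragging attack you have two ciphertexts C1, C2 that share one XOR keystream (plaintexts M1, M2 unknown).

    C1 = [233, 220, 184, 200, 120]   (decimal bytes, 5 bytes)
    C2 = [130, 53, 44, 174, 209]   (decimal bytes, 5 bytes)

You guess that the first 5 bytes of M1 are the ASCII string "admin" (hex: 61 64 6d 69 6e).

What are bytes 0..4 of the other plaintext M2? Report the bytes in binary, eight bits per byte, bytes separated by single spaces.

First, C1 ⊕ C2 = (M1 ⊕ K) ⊕ (M2 ⊕ K) = M1 ⊕ M2, so the key drops out. Then M2 = (M1 ⊕ M2) ⊕ M1 over the first 5 bytes.
byte 0: (e9 xor 82) xor 61 = 6b xor 61 = 0a
byte 1: (dc xor 35) xor 64 = e9 xor 64 = 8d
byte 2: (b8 xor 2c) xor 6d = 94 xor 6d = f9
byte 3: (c8 xor ae) xor 69 = 66 xor 69 = 0f
byte 4: (78 xor d1) xor 6e = a9 xor 6e = c7

00001010 10001101 11111001 00001111 11000111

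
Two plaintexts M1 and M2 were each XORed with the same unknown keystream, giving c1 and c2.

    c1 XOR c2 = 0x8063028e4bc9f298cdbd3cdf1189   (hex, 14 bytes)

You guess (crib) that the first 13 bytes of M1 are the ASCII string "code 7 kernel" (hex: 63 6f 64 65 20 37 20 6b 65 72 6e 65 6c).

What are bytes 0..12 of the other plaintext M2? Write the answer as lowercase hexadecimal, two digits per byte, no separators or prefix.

Since c1 ⊕ c2 = M1 ⊕ M2, XORing with the guessed M1 bytes yields the corresponding M2 bytes: M2 = (c1 ⊕ c2) ⊕ M1.
80 ⊕ 63 = e3
63 ⊕ 6f = 0c
02 ⊕ 64 = 66
8e ⊕ 65 = eb
4b ⊕ 20 = 6b
c9 ⊕ 37 = fe
f2 ⊕ 20 = d2
98 ⊕ 6b = f3
cd ⊕ 65 = a8
bd ⊕ 72 = cf
3c ⊕ 6e = 52
df ⊕ 65 = ba
11 ⊕ 6c = 7d

e30c66eb6bfed2f3a8cf52ba7d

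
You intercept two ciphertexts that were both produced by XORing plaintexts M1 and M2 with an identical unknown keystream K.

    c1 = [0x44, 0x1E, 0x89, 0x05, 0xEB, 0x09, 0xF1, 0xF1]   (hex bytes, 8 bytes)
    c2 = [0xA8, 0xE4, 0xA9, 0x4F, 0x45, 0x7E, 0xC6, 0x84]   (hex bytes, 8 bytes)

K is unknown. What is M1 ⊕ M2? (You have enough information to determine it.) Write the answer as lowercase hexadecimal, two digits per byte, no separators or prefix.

c1 ⊕ c2 = (M1 ⊕ K) ⊕ (M2 ⊕ K) = M1 ⊕ M2 — the shared key cancels under XOR.
byte 0: 44 xor a8 = ec
byte 1: 1e xor e4 = fa
byte 2: 89 xor a9 = 20
byte 3: 05 xor 4f = 4a
byte 4: eb xor 45 = ae
byte 5: 09 xor 7e = 77
byte 6: f1 xor c6 = 37
byte 7: f1 xor 84 = 75

ecfa204aae773775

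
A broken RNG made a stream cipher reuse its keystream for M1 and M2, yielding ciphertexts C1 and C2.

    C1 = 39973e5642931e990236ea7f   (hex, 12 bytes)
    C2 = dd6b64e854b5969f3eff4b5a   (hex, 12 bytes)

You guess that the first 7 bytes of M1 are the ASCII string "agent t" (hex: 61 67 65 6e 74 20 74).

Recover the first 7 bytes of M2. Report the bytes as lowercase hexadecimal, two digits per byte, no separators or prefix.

859b3fd06206fc

First, C1 ⊕ C2 = (M1 ⊕ K) ⊕ (M2 ⊕ K) = M1 ⊕ M2, so the key drops out. Then M2 = (M1 ⊕ M2) ⊕ M1 over the first 7 bytes.
byte 0: (39 XOR dd) XOR 61 = e4 XOR 61 = 85
byte 1: (97 XOR 6b) XOR 67 = fc XOR 67 = 9b
byte 2: (3e XOR 64) XOR 65 = 5a XOR 65 = 3f
byte 3: (56 XOR e8) XOR 6e = be XOR 6e = d0
byte 4: (42 XOR 54) XOR 74 = 16 XOR 74 = 62
byte 5: (93 XOR b5) XOR 20 = 26 XOR 20 = 06
byte 6: (1e XOR 96) XOR 74 = 88 XOR 74 = fc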